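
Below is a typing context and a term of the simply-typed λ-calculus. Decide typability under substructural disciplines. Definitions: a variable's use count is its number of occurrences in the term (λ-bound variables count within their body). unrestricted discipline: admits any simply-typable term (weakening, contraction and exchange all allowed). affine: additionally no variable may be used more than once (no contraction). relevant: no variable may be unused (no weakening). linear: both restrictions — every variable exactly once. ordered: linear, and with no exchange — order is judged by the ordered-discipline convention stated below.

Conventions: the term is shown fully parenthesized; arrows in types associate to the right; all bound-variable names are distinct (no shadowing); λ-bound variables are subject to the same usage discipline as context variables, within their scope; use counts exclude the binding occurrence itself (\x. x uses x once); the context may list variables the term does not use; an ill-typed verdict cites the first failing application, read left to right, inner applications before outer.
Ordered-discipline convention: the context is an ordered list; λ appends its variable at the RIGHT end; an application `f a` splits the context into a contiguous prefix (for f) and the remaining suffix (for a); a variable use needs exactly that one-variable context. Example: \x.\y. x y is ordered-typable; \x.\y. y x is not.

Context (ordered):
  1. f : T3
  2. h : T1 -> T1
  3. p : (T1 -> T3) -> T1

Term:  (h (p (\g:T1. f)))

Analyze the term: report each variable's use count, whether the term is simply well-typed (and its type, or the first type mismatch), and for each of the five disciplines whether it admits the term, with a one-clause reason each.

counts: f=1, h=1, p=1, g (bound)=0
uses in reading order: h, p, f
typing: well-typed at T1
ordered: ✗ — g left unused
linear: ✗ — g left unused
affine: ✓ — f, h, p, g: no repeats, contraction unneeded
relevant: ✗ — g left unused
unrestricted: ✓ — simply typable at T1; W, C, E all held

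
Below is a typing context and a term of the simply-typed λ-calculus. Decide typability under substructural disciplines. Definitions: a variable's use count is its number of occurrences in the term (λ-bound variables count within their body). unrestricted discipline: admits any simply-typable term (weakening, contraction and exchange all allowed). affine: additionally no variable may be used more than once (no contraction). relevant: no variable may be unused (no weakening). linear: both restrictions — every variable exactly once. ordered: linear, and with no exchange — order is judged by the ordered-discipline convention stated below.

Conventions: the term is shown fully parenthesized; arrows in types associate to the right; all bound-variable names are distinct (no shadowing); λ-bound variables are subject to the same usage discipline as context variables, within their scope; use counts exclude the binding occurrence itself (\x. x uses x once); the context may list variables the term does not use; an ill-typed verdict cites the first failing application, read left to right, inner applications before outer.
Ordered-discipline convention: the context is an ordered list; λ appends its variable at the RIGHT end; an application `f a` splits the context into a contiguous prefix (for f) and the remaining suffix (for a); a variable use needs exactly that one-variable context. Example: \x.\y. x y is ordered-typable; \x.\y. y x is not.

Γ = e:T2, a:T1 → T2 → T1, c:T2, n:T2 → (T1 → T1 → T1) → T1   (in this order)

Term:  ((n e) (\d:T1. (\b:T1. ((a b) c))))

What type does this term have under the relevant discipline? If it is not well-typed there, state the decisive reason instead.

not well-typed under relevant — needs weakening: d unused
use counts: e: 1; a: 1; c: 1; n: 1; d (λ-bound): 0; b (λ-bound): 1
order of uses: n, e, a, b, c
typing: the term checks, with type T1
summary: ordered ✗ | linear ✗ | affine ✓ | relevant ✗ | unrestricted ✓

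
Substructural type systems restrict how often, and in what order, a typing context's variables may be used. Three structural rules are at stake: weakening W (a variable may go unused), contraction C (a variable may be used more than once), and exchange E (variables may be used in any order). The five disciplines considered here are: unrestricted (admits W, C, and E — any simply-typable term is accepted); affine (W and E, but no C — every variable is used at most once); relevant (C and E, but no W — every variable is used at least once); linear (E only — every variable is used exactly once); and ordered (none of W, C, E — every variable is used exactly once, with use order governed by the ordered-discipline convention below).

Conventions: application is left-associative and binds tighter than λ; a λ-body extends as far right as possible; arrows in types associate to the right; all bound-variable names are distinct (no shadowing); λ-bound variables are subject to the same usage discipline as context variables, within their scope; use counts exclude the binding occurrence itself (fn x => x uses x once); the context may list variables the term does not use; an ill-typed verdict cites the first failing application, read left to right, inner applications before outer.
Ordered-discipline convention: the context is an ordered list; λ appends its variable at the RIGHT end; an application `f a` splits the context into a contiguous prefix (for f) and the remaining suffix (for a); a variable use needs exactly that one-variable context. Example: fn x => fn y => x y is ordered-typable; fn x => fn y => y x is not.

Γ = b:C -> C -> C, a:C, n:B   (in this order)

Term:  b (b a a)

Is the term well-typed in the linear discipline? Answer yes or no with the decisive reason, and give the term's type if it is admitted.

no — needs contraction — b ×2, a ×2; n never used (weakening)
usage: b: 2; a: 2; n: 0
uses in reading order: b, b, a, a
typing: well-typed — term : C -> C
across the five disciplines: ordered ✗; linear ✗; affine ✗; relevant ✗; unrestricted ✓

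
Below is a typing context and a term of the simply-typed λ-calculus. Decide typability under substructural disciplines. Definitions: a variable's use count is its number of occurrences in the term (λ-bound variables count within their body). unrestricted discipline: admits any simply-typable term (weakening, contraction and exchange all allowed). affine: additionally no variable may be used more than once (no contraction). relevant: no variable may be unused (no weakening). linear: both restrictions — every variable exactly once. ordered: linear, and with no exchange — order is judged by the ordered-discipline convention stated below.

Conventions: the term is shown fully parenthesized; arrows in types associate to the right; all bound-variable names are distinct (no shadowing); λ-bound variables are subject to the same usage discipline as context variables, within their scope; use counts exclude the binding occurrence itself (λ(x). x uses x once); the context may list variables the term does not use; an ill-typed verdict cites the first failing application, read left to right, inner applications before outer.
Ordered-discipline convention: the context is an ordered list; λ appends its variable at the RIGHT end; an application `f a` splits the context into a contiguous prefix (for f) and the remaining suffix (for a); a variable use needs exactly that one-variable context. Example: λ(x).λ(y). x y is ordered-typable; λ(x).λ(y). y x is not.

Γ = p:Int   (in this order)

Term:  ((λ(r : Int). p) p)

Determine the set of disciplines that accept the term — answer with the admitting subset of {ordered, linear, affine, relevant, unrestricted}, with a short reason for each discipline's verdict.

admitted in: unrestricted
counts: p ×2; r (λ-bound) ×0
use order (left to right): p, p
typing: the term checks, with type Int
ordered ✗ (repeated use of p ×2; unused: r — weakening required)
linear ✗ (repeated use of p ×2; unused: r — weakening required)
affine ✗ (repeated use of p ×2)
relevant ✗ (unused: r — weakening required)
unrestricted ✓ (type-checks (Int) and nothing is barred)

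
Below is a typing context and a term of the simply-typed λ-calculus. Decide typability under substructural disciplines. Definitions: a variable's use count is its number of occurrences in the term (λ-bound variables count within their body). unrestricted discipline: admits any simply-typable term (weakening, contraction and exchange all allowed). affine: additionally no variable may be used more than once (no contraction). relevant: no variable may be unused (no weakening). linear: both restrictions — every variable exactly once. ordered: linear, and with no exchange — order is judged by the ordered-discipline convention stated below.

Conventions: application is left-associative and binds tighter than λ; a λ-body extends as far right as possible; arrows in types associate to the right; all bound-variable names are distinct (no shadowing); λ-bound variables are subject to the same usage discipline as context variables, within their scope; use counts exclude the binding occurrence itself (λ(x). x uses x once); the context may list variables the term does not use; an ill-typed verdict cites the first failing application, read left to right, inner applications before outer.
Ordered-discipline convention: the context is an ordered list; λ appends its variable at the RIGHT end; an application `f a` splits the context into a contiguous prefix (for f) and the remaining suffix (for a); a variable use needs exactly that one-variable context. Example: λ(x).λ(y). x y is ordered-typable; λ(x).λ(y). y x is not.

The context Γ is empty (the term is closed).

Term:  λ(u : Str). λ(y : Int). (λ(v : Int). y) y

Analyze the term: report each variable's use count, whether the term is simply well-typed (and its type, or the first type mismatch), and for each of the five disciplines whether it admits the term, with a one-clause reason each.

use counts: u [bound] ×0; y [bound] ×2; v [bound] ×0
order of uses: y, y
typing: well-typed at Str → Int → Int
ordered ✗ (uses contraction: y ×2; u, v left unused)
linear ✗ (uses contraction: y ×2; u, v left unused)
affine ✗ (uses contraction: y ×2)
relevant ✗ (u, v left unused)
unrestricted ✓ (simply typable at Str → Int → Int; W, C, E all held)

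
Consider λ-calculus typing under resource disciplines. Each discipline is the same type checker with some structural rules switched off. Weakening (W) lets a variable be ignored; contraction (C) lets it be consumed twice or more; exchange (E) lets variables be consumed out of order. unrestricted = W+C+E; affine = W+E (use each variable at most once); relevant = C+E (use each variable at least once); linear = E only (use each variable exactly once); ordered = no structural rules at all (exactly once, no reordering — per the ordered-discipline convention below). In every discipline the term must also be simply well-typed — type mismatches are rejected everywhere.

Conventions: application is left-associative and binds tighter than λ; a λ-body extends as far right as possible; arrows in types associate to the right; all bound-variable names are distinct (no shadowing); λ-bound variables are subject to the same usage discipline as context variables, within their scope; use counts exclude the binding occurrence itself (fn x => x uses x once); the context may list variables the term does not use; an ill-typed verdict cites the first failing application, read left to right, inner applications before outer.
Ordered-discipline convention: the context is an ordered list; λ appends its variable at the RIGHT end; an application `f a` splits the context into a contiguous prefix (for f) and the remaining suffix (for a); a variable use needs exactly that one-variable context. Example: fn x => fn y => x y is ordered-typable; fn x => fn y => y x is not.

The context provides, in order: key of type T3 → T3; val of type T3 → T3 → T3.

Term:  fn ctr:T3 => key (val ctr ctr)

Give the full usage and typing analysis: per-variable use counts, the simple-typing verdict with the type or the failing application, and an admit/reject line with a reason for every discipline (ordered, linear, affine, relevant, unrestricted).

counts: key: 1×; val: 1×; ctr (bound): 2×
order of uses: key, val, ctr, ctr
typing: well-typed — term : T3 → T3
ordered: ✗ — ctr ×2 used more than once (contraction)
linear: ✗ — ctr ×2 used more than once (contraction)
affine: ✗ — ctr ×2 used more than once (contraction)
relevant: ✓ — key, val, ctr: all used, weakening unneeded
unrestricted: ✓ — typability at T3 → T3 is all that's needed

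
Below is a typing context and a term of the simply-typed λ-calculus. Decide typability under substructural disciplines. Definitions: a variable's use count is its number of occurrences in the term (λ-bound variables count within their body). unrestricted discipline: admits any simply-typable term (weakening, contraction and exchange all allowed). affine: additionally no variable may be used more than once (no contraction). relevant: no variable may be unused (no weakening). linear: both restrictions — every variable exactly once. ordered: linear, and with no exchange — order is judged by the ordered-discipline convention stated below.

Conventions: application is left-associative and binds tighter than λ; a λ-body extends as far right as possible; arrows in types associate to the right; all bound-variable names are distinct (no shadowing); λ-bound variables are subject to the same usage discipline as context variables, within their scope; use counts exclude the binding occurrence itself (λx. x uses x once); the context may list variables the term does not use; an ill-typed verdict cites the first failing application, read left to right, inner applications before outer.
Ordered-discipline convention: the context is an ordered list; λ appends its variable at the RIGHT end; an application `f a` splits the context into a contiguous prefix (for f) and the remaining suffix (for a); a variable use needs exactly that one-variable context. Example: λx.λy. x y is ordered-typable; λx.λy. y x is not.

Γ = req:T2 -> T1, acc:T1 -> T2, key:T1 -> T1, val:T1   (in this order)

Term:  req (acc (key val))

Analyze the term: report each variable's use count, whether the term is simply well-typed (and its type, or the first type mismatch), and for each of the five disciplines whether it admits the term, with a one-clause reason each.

usage: req: 1×; acc: 1×; key: 1×; val: 1×
uses in reading order: req, acc, key, val
typing: ✓ — T1
ordered: ✓ — req, acc, key, val: once each, no exchange needed
linear: ✓ — exactly-once usage across req, acc, key, val
affine: ✓ — req, acc, key, val: no repeats, contraction unneeded
relevant: ✓ — req, acc, key, val: all used, weakening unneeded
unrestricted: ✓ — type-checks (T1) and nothing is barred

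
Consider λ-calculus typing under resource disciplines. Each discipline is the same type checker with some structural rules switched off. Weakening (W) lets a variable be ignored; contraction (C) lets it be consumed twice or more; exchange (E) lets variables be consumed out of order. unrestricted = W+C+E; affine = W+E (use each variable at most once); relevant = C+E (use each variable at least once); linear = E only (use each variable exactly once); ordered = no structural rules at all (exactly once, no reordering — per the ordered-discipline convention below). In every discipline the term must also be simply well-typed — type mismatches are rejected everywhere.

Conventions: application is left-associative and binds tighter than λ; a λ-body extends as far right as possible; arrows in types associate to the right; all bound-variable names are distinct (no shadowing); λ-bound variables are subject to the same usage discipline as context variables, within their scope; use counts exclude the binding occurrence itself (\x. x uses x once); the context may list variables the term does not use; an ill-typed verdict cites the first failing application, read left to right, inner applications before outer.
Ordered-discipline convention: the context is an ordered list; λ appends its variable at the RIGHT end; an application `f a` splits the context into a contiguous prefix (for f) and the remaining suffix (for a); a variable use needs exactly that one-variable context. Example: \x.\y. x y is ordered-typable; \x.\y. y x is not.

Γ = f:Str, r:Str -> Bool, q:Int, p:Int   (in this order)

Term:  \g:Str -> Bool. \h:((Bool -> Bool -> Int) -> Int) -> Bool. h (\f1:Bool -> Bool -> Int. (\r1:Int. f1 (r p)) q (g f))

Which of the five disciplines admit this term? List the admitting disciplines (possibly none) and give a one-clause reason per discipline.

admitted in: none
use counts: f=1, r=1, q=1, p=1, g (λ-bound)=1, h (λ-bound)=1, f1 (λ-bound)=1, r1 (λ-bound)=0
uses in reading order: h, f1, r, p, q, g, f
typing: ill-typed: a function awaiting Str gets Int
ordered: ✗, a type mismatch blocks all five
linear: ✗, the type mismatch rejects it
affine: ✗, not simply typable
relevant: ✗, fails simple typing
unrestricted: ✗, a type mismatch blocks all five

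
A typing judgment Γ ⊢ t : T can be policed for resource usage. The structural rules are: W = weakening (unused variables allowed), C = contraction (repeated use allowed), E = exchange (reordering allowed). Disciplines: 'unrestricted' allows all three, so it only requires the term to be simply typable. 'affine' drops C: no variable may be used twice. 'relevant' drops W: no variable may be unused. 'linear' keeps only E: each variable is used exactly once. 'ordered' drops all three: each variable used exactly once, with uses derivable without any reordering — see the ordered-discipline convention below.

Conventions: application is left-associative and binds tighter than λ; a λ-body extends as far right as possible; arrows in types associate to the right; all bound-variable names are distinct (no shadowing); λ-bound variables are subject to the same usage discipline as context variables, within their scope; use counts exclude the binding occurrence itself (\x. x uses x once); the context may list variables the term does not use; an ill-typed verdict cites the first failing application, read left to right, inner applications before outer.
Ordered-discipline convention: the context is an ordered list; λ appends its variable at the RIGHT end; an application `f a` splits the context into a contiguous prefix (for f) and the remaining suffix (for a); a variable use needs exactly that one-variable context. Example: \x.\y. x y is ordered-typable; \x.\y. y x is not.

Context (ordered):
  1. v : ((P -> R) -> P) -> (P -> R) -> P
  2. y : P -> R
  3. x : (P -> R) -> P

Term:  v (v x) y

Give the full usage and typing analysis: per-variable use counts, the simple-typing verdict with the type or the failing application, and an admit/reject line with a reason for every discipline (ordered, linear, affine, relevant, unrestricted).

counts: v=2, y=1, x=1
uses in reading order: v, v, x, y
typing: the term checks, with type P
ordered: ✗, uses contraction: v ×2
linear: ✗, uses contraction: v ×2
affine: ✗, uses contraction: v ×2
relevant: ✓, none of v, y, x goes unused
unrestricted: ✓, well-typed at P; no restrictions here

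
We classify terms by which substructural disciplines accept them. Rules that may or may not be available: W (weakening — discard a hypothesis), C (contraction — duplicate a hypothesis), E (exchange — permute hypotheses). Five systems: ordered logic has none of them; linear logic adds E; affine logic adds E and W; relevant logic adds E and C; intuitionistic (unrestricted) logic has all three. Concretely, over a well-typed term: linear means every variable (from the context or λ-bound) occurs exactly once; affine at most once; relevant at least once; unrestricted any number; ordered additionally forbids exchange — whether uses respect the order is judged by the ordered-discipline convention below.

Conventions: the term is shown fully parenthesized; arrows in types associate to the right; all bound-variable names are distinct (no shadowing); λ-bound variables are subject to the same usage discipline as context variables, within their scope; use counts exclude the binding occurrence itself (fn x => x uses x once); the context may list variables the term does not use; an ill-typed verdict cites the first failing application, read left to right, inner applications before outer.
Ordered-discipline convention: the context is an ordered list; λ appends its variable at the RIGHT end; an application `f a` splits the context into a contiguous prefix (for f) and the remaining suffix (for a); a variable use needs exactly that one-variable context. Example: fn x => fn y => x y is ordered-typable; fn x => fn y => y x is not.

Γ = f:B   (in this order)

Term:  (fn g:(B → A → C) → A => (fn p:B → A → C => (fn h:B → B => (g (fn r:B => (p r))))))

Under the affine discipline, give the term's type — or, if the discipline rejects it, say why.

term : ((B → A → C) → A) → (B → A → C) → (B → B) → A
usage: f: 0×, g (bound): 1×, p (bound): 1×, h (bound): 0×, r (bound): 1×
left-to-right use order: g, p, r
typing: ✓ — ((B → A → C) → A) → (B → A → C) → (B → B) → A
all disciplines: ordered ✗ · linear ✗ · affine ✓ · relevant ✗ · unrestricted ✓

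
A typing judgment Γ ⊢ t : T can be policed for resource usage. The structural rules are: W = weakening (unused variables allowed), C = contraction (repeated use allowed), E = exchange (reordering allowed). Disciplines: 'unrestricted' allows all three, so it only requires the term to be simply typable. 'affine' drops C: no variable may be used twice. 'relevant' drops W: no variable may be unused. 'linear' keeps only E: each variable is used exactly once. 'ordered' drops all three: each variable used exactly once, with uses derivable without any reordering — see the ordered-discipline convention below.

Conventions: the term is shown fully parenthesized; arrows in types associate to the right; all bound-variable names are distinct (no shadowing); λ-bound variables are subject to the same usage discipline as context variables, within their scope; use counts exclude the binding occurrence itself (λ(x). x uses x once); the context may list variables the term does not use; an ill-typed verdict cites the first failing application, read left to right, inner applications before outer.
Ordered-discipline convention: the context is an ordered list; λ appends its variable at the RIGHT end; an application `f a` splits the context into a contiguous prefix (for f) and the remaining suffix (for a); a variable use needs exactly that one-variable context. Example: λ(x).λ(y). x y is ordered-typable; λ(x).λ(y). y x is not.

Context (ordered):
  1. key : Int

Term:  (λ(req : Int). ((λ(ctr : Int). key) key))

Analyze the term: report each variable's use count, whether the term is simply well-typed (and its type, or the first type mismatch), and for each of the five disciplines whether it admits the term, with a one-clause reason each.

usage: key: 2; req (λ-bound): 0; ctr (λ-bound): 0
uses in reading order: key, key
typing: well-typed at Int -> Int
ordered: ✗ — needs contraction — key ×2; needs weakening: req, ctr unused
linear: ✗ — needs contraction — key ×2; needs weakening: req, ctr unused
affine: ✗ — needs contraction — key ×2
relevant: ✗ — needs weakening: req, ctr unused
unrestricted: ✓ — typability at Int -> Int is all that's needed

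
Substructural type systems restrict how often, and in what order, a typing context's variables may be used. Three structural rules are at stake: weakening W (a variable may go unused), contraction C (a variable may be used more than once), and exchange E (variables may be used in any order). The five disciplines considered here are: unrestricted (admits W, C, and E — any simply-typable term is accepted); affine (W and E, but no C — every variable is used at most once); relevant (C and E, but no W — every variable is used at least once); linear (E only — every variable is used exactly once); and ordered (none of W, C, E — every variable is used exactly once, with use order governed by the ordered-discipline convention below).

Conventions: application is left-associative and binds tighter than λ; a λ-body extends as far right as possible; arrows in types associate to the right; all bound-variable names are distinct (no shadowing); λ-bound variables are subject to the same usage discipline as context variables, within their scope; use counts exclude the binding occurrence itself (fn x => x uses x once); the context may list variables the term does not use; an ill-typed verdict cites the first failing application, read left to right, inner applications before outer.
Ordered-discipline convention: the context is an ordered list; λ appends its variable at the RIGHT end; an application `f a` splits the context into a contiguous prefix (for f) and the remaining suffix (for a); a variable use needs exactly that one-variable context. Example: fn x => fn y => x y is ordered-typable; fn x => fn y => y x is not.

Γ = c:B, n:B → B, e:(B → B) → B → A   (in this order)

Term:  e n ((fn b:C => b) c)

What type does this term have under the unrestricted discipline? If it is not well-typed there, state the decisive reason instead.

not well-typed under unrestricted — the type mismatch rejects it
variable uses: c: 1; n: 1; e: 1; b [bound]: 1
uses in reading order: e, n, b, c
typing: ill-typed: a function awaiting C gets B
summary: ordered ✗, linear ✗, affine ✗, relevant ✗, unrestricted ✗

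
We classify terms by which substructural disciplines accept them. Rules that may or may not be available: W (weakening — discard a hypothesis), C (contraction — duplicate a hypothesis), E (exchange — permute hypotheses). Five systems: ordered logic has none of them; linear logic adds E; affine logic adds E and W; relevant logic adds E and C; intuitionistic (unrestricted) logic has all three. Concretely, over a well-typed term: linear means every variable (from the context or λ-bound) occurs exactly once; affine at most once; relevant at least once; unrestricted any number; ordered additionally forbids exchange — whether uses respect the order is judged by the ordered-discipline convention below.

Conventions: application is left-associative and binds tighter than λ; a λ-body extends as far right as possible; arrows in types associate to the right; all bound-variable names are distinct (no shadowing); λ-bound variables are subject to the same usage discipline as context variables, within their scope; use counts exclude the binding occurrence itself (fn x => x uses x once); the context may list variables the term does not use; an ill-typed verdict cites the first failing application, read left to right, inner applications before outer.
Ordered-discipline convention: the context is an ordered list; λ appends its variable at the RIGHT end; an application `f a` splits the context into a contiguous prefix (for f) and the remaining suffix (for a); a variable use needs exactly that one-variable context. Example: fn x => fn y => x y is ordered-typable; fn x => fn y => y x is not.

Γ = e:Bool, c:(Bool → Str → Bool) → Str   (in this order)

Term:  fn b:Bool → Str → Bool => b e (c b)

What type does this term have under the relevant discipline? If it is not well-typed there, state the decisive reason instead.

term : (Bool → Str → Bool) → Bool
use counts: e ×1; c ×1; b [bound] ×2
order of uses: b, e, c, b
typing: ✓ — (Bool → Str → Bool) → Bool
summary: ordered ✗, linear ✗, affine ✗, relevant ✓, unrestricted ✓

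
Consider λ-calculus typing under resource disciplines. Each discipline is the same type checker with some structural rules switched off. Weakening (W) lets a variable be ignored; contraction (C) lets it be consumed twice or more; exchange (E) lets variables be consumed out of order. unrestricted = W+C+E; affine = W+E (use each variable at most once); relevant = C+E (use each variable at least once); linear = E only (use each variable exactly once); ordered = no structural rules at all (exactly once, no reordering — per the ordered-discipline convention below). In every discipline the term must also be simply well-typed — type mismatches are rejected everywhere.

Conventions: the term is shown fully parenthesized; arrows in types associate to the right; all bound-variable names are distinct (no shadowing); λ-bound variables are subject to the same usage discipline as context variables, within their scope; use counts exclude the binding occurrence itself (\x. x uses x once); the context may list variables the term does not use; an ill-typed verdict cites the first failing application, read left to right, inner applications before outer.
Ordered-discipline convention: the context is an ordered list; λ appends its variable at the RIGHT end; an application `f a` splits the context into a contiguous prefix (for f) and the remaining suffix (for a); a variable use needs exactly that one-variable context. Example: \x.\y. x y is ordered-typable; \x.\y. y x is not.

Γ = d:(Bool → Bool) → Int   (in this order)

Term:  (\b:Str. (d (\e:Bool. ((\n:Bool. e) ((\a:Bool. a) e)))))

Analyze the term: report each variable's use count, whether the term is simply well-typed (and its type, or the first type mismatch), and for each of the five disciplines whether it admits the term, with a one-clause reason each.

usage: d ×1, b [bound] ×0, e [bound] ×2, n [bound] ×0, a [bound] ×1
uses in reading order: d, e, a, e
typing: well-typed at Str → Int
ordered: ✗ — repeated use of e ×2; unused: b, n — weakening required
linear: ✗ — repeated use of e ×2; unused: b, n — weakening required
affine: ✗ — repeated use of e ×2
relevant: ✗ — unused: b, n — weakening required
unrestricted: ✓ — type-checks (Str → Int) and nothing is barred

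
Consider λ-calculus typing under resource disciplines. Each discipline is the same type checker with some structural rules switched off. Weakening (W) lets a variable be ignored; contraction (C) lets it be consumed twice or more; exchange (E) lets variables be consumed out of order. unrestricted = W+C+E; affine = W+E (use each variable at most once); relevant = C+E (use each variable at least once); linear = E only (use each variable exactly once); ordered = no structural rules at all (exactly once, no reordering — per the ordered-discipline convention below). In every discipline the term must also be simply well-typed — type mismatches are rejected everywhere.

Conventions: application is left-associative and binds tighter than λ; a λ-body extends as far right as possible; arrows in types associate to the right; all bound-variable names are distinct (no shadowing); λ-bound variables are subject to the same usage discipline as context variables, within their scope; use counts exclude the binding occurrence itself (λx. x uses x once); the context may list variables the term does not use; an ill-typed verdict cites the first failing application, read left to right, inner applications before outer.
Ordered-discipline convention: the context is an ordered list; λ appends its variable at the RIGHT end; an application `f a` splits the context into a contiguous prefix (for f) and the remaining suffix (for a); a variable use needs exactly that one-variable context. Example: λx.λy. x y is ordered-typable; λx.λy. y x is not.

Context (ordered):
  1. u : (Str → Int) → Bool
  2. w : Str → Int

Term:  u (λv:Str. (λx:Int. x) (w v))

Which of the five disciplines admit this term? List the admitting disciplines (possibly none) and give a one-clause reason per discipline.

admitting disciplines: ordered, linear, affine, relevant, unrestricted
variable uses: u: 1; w: 1; v (bound): 1; x (bound): 1
use order (left to right): u, x, w, v
typing: well-typed — term : Bool
ordered ✓ (u, w, v, x: once each, no exchange needed)
linear ✓ (each of u, w, v, x used exactly once)
affine ✓ (no duplicate uses among u, w, v, x)
relevant ✓ (none of u, w, v, x goes unused)
unrestricted ✓ (well-typed at Bool; no restrictions here)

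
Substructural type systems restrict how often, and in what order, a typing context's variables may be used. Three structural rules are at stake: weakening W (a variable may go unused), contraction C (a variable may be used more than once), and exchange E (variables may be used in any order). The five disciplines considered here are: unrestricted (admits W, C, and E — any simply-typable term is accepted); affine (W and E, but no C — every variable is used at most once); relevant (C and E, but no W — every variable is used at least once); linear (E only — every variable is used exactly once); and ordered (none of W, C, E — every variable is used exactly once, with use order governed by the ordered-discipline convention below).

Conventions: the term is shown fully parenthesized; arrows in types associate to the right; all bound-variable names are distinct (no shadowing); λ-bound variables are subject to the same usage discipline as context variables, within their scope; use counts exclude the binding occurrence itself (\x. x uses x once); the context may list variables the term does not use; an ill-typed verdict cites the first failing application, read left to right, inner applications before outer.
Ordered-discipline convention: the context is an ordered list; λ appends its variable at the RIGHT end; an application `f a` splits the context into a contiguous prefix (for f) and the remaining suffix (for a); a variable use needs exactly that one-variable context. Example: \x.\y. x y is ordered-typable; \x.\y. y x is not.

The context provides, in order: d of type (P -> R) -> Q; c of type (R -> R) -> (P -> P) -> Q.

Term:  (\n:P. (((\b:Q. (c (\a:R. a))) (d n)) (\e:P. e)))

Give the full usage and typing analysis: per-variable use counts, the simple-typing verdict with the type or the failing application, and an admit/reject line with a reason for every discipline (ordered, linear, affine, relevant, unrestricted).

use counts: d=1, c=1, n (bound)=1, b (bound)=0, a (bound)=1, e (bound)=1
order of uses: c, a, d, n, e
typing: ill-typed: a function awaiting P -> R gets P
ordered ✗ (a type mismatch blocks all five)
linear ✗ (the type mismatch rejects it)
affine ✗ (not simply typable)
relevant ✗ (fails simple typing)
unrestricted ✗ (a type mismatch blocks all five)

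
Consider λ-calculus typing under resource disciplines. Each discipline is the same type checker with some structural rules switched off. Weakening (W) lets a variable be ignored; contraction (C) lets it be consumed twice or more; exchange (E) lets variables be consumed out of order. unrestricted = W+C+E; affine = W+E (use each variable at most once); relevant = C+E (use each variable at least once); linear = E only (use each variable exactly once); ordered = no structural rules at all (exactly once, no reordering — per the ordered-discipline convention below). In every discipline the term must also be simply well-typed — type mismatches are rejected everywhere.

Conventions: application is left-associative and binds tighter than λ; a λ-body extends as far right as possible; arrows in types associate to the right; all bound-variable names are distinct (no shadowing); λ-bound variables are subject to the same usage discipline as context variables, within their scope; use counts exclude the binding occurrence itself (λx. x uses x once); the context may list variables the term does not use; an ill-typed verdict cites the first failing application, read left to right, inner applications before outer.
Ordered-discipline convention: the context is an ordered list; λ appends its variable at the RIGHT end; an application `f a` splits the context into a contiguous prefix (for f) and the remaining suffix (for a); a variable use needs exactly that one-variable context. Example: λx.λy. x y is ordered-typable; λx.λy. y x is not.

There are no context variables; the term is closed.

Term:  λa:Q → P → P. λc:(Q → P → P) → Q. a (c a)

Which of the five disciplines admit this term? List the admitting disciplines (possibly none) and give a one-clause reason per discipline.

admitted by: relevant, unrestricted
counts: a [bound] ×2; c [bound] ×1
order of uses: a, c, a
typing: the term checks, with type (Q → P → P) → ((Q → P → P) → Q) → P → P
ordered: ✗ — needs contraction — a ×2
linear: ✗ — needs contraction — a ×2
affine: ✗ — needs contraction — a ×2
relevant: ✓ — a, c: all used, weakening unneeded
unrestricted: ✓ — type-checks ((Q → P → P) → ((Q → P → P) → Q) → P → P) and nothing is barred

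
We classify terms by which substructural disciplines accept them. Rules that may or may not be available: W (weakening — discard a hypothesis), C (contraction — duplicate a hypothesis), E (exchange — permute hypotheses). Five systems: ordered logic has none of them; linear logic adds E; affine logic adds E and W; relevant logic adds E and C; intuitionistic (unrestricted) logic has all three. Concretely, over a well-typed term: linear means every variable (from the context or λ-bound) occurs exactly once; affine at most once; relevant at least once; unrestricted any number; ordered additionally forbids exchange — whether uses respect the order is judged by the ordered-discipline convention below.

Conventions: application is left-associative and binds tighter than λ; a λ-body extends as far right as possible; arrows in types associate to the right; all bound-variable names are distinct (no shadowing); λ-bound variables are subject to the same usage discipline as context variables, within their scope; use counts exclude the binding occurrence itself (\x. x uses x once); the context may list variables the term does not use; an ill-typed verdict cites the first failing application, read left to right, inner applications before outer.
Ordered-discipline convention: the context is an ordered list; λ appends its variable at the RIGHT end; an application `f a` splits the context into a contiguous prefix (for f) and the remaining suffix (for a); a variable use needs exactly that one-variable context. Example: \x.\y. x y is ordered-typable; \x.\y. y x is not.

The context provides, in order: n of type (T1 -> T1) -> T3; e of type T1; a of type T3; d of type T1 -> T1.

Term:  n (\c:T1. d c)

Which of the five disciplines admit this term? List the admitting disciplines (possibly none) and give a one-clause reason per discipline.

admitted by: affine, unrestricted
use counts: n: 1×; e: 0×; a: 0×; d: 1×; c [bound]: 1×
uses in reading order: n, d, c
typing: the term checks, with type T3
ordered ✗ (e, a never used (weakening))
linear ✗ (e, a never used (weakening))
affine ✓ (at most one use each (n, e, a, d, c))
relevant ✗ (e, a never used (weakening))
unrestricted ✓ (well-typed at T3; no restrictions here)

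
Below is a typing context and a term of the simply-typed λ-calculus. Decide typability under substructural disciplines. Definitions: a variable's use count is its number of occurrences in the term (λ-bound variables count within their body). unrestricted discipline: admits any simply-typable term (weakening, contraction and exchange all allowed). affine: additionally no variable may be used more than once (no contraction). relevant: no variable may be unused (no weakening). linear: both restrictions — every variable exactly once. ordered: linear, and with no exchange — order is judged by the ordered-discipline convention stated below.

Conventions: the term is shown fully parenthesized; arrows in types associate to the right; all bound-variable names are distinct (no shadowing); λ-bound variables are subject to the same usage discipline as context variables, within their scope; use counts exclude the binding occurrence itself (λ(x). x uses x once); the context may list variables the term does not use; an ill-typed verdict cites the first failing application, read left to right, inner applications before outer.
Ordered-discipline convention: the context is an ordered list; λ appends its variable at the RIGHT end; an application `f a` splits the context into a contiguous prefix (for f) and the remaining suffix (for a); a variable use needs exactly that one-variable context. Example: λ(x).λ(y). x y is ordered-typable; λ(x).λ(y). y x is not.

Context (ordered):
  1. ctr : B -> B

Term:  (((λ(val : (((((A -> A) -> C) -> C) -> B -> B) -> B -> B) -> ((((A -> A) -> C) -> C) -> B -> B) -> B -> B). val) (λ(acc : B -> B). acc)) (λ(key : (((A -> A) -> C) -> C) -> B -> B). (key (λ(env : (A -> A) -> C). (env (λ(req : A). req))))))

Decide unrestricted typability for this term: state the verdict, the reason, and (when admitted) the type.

no — a type mismatch blocks all five
counts: ctr: 0; val (bound): 1; acc (bound): 1; key (bound): 1; env (bound): 1; req (bound): 1
use order (left to right): val, acc, key, env, req
typing: ill-typed: an argument (B -> B) -> B -> B mismatches the expected (((((A -> A) -> C) -> C) -> B -> B) -> B -> B) -> ((((A -> A) -> C) -> C) -> B -> B) -> B -> B
across the five disciplines: ordered ✗, linear ✗, affine ✗, relevant ✗, unrestricted ✗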